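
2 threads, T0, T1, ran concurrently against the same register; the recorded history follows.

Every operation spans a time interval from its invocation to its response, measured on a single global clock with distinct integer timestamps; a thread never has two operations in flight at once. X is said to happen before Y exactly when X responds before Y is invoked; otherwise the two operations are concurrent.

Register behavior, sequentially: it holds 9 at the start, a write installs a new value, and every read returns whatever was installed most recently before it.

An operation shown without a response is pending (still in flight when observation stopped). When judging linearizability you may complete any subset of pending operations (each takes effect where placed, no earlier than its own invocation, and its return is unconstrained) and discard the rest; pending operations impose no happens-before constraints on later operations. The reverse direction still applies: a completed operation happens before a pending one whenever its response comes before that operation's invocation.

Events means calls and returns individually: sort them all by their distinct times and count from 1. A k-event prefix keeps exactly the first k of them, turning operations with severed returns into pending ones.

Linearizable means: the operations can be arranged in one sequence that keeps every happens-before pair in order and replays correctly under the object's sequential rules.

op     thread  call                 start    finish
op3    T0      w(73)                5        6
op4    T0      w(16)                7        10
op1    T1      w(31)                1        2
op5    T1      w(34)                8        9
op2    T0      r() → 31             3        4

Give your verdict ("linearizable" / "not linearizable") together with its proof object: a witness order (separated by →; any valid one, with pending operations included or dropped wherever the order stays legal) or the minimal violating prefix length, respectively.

step 1: op1 w(31) — value 31
step 2: op2 r() → 31 — value 31
step 3: op3 w(73) — value 73
step 4: op4 w(16) — value 16
step 5: op5 w(34) — value 34

linearizable — witness: op1 → op2 → op3 → op4 → op5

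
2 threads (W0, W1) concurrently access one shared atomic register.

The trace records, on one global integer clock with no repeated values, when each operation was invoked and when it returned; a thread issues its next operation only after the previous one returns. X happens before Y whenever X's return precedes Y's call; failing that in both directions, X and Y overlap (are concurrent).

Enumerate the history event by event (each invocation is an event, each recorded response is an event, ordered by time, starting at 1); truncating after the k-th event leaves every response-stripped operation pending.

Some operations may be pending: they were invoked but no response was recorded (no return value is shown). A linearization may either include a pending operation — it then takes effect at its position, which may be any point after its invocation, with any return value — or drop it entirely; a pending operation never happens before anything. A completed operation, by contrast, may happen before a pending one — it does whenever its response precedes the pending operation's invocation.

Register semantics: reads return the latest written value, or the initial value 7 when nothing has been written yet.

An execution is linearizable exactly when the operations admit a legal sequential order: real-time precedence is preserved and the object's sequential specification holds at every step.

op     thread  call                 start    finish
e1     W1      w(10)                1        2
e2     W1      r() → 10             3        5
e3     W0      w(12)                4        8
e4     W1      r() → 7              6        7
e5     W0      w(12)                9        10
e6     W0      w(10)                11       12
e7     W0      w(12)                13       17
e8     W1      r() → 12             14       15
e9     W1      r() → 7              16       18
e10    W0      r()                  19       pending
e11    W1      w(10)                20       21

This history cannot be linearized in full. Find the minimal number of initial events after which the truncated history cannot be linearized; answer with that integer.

events 1..6 are linearizable, e.g. via e1, e2:
1. e1 w(10), leaving value 10
2. e2 r() → 10, leaving value 10
with event 7 included (e4 responding at time 7), all real-time-consistent orders fail
no completion choice of the 1 pending operation (e3) rescues it — every subset was tried
sample order e1, e2, e4 (pending dropped) stalls at step 3 — e4 r() → 7 has no legal effect

7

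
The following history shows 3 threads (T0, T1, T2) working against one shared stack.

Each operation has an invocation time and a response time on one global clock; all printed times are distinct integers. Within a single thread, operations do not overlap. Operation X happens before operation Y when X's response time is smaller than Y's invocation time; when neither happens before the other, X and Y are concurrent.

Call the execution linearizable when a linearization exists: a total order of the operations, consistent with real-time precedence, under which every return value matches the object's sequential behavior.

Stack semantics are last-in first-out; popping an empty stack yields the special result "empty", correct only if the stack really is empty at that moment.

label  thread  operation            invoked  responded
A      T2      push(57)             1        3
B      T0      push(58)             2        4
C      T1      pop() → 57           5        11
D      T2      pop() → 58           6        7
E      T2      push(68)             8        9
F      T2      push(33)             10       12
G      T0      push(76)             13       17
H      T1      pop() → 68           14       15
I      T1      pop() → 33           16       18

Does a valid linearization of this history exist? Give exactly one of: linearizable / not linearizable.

not linearizable

already the first 15 events (up to H's response at time 15) admit no linearization; the first 14 still do
all 8 real-time-respecting orders fail — 7 completed stack operations, no legal replay
include/drop combinations of the 1 pending operation (G) were all tried; none helps
take A, B, C, D, E, F, H (pending dropped): step 3 already fails, because C pop() → 57 cannot occur there
take A, B, D, C, E, F, H (pending dropped): step 7 already fails, because H pop() → 68 cannot occur there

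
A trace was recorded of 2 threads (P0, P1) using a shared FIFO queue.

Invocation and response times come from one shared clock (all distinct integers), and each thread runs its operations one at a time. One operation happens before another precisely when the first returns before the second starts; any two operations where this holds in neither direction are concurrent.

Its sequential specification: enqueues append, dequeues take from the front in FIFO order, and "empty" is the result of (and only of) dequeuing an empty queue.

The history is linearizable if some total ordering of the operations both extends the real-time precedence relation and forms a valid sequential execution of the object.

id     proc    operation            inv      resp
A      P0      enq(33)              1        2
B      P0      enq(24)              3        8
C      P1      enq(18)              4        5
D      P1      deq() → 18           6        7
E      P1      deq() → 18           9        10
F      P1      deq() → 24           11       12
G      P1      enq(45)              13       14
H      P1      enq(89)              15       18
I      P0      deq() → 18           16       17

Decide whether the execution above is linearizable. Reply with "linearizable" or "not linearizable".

through event 6 a valid linearization exists; event 7 (D responding at time 7) ends that
the completed operations (3 total) allow one real-time order; the FIFO queue replay rejects it
no completion choice of the 1 pending operation (B) rescues it — every subset was tried
take A, C, D (pending dropped): step 3 already fails, because D deq() → 18 cannot occur there

not linearizable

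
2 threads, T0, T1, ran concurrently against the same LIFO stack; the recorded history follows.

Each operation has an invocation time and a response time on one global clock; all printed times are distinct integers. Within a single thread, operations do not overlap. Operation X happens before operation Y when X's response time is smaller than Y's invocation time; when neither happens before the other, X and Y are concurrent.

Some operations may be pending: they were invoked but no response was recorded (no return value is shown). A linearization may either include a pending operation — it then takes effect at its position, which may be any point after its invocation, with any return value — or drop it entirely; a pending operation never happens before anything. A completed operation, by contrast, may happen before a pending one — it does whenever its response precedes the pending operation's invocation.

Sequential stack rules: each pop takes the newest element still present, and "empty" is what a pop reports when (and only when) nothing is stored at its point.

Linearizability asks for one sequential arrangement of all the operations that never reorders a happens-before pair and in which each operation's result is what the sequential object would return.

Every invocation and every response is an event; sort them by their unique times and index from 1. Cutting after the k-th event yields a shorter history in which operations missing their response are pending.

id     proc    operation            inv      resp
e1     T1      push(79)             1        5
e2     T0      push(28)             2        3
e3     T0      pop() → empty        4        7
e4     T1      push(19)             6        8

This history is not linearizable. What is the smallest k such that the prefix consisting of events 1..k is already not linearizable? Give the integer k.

a valid linearization of events 1..6 exists, for instance e1, e2:
after step 1 (e1 push(79)): stack <79>
after step 2 (e2 push(28)): stack <79,28>
at event 7 (e3's time-7 response) nothing linearizes any more
every completion of the 1 pending operation (e4) was checked; none linearizes
e.g. e1, e2, e3 (pending dropped): illegal at step 3, since e3 pop() → empty cannot apply there
e.g. e2, e1, e3 (pending dropped): illegal at step 3, since e3 pop() → empty cannot apply there

7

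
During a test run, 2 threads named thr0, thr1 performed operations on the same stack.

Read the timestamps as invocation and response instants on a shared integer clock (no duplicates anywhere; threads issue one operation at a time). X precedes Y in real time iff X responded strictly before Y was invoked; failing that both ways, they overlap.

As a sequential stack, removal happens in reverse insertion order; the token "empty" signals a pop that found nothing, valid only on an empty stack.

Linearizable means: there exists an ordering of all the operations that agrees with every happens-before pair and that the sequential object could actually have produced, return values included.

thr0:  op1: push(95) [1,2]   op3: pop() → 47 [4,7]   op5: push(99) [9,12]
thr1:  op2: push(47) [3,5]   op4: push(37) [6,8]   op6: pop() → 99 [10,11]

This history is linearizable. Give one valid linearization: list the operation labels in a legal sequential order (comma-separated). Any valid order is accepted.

op1, op2, op3, op4, op5, op6

after step 1 (op1 push(95)): stack <95>
after step 2 (op2 push(47)): stack <95,47>
after step 3 (op3 pop() → 47): stack <95>
after step 4 (op4 push(37)): stack <95,37>
after step 5 (op5 push(99)): stack <95,37,99>
after step 6 (op6 pop() → 99): stack <95,37>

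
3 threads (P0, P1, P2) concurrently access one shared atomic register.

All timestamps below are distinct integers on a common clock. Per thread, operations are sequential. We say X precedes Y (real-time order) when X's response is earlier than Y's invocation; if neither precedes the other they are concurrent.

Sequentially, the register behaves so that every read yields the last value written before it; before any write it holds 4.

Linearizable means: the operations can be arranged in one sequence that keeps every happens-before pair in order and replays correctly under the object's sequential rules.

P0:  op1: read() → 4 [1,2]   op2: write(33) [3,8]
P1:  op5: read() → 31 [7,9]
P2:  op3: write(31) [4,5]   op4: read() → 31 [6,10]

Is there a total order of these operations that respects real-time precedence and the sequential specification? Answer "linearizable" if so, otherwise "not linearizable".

linearizable

witness order: op1, op2, op3, op4, op5
step 1: op1 read() → 4 — value 4
step 2: op2 write(33) — value 33
step 3: op3 write(31) — value 31
step 4: op4 read() → 31 — value 31
step 5: op5 read() → 31 — value 31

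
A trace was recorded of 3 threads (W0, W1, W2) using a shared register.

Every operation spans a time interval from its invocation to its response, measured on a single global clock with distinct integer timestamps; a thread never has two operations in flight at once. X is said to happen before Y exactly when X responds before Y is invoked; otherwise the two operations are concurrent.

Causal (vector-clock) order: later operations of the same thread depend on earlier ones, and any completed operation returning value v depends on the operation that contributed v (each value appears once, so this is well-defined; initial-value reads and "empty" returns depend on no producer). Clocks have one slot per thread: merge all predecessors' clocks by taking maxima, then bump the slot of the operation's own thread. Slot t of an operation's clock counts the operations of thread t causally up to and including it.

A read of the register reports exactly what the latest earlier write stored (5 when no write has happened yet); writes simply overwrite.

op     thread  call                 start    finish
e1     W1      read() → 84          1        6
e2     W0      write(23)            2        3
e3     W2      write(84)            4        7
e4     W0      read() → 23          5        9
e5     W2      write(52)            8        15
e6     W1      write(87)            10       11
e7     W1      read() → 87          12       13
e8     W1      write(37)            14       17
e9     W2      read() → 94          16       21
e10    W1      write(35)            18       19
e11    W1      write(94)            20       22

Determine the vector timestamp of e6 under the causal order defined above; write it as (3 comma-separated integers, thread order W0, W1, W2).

(0, 2, 1)

invoked at 4, e3 has no predecessors; its own W2 bump gives (0, 0, 1)
invoked at 2, e2 has no predecessors; its own W0 bump gives (1, 0, 0)
merge at e5 (invoked 8): VC(e3)=(0, 0, 1), own-thread bump on W2 → (0, 0, 2)
merge at e1 (invoked 1): VC(e3)=(0, 0, 1), own-thread bump on W1 → (0, 1, 1)
merge at e4 (invoked 5): VC(e2)=(1, 0, 0), own-thread bump on W0 → (2, 0, 0)
merge at e6 (invoked 10): VC(e1)=(0, 1, 1), own-thread bump on W1 → (0, 2, 1)
merge at e7 (invoked 12): VC(e6)=(0, 2, 1), own-thread bump on W1 → (0, 3, 1)
merge at e8 (invoked 14): VC(e7)=(0, 3, 1), own-thread bump on W1 → (0, 4, 1)
merge at e10 (invoked 18): VC(e8)=(0, 4, 1), own-thread bump on W1 → (0, 5, 1)
merge at e11 (invoked 20): VC(e10)=(0, 5, 1), own-thread bump on W1 → (0, 6, 1)
merge at e9 (invoked 16): VC(e5)=(0, 0, 2), VC(e11)=(0, 6, 1), own-thread bump on W2 → (0, 6, 3)
target: VC(e6) = (0, 2, 1)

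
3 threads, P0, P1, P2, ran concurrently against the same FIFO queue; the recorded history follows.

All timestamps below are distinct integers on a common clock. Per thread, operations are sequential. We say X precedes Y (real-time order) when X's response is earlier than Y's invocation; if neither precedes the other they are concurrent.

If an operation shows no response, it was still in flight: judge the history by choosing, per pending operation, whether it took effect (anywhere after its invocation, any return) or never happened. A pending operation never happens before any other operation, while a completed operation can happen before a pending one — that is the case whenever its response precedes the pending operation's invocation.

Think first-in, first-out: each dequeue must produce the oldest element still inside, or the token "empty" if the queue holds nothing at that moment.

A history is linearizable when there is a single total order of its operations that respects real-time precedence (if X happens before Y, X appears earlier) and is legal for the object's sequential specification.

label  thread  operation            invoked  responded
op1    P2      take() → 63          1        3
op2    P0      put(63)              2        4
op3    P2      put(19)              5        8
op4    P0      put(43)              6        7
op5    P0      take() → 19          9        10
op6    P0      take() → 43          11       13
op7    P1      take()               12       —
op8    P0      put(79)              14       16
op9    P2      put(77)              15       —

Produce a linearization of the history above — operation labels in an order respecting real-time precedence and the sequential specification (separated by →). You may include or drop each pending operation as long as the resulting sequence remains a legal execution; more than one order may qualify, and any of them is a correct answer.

op2 → op1 → op3 → op4 → op5 → op6 → op7 → op8

1. op2 put(63), leaving queue <63>
2. op1 take() → 63, leaving queue <>
3. op3 put(19), leaving queue <19>
4. op4 put(43), leaving queue <19,43>
5. op5 take() → 19, leaving queue <43>
6. op6 take() → 43, leaving queue <>
7. op7 take() (pending, included), leaving queue <>
8. op8 put(79), leaving queue <79>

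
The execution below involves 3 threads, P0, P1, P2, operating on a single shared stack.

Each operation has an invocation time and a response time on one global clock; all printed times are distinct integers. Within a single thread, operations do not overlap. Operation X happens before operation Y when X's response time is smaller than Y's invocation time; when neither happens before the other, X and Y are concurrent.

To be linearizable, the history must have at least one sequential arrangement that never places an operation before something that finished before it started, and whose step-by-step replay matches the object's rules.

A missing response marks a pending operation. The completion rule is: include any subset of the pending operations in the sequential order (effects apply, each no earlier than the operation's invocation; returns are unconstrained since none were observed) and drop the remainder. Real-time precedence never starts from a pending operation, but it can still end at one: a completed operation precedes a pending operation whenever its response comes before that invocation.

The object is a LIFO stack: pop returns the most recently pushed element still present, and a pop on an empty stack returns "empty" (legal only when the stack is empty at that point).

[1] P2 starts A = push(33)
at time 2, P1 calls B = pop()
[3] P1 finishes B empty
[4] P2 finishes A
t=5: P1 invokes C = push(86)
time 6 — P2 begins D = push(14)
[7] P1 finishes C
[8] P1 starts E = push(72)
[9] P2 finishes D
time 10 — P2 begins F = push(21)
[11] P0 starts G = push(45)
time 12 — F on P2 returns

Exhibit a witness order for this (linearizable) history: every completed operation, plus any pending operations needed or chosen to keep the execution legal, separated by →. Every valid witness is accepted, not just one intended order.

B → A → C → D → E → F

step 1: B pop() → empty — stack <>
step 2: A push(33) — stack <33>
step 3: C push(86) — stack <33,86>
step 4: D push(14) — stack <33,86,14>
step 5: E push(72) (pending, included) — stack <33,86,14,72>
step 6: F push(21) — stack <33,86,14,72,21>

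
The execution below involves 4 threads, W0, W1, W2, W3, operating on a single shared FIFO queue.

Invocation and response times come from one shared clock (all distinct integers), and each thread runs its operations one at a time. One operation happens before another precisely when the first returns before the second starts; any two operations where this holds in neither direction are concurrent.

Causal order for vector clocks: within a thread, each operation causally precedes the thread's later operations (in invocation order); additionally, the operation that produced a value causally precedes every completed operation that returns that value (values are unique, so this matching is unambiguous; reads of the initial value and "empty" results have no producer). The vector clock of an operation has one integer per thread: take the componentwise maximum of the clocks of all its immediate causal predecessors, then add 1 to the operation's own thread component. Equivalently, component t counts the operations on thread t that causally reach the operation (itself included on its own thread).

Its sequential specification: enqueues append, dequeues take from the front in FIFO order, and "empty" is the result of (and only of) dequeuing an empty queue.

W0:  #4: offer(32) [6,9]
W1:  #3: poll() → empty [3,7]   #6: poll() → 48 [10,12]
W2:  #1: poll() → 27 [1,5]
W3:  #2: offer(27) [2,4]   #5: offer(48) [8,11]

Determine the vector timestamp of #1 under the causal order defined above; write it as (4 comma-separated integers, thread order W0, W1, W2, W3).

(0, 0, 1, 1)

#2, invoked 2, has no incoming edges; only W3's bump applies → (0, 0, 0, 1)
#3, invoked 3, has no incoming edges; only W1's bump applies → (0, 1, 0, 0)
#4, invoked 6, has no incoming edges; only W0's bump applies → (1, 0, 0, 0)
#5, invoked 8, takes VC(#2)=(0, 0, 0, 1) under max, adds 1 for W3 → (0, 0, 0, 2)
#1, invoked 1, takes VC(#2)=(0, 0, 0, 1) under max, adds 1 for W2 → (0, 0, 1, 1)
#6, invoked 10, takes VC(#3)=(0, 1, 0, 0), VC(#5)=(0, 0, 0, 2) under max, adds 1 for W1 → (0, 2, 0, 2)
target: VC(#1) = (0, 0, 1, 1)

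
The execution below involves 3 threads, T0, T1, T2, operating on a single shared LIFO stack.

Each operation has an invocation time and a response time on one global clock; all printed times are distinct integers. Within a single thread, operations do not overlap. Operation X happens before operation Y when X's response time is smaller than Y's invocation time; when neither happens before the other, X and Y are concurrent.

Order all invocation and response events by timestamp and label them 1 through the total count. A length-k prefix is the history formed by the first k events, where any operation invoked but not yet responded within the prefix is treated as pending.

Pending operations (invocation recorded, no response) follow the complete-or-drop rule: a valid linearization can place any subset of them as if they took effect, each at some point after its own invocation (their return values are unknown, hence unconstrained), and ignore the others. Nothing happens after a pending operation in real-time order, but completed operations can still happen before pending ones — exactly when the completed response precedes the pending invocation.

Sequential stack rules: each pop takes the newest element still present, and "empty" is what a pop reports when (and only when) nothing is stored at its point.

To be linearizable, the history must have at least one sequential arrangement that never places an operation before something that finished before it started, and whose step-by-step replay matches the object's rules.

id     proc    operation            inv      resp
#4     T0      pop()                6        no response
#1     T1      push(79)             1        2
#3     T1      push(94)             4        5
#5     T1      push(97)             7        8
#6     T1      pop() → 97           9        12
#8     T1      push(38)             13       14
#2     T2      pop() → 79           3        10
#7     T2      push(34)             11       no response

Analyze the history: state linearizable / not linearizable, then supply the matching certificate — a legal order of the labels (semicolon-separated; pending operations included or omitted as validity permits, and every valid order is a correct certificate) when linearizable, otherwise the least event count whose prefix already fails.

1. #1 push(79), leaving stack <79>
2. #2 pop() → 79, leaving stack <>
3. #3 push(94), leaving stack <94>
4. #4 pop() (pending, included), leaving stack <>
5. #5 push(97), leaving stack <97>
6. #6 pop() → 97, leaving stack <>
7. #7 push(34) (pending, included), leaving stack <34>
8. #8 push(38), leaving stack <34,38>

linearizable — witness: #1; #2; #3; #4; #5; #6; #7; #8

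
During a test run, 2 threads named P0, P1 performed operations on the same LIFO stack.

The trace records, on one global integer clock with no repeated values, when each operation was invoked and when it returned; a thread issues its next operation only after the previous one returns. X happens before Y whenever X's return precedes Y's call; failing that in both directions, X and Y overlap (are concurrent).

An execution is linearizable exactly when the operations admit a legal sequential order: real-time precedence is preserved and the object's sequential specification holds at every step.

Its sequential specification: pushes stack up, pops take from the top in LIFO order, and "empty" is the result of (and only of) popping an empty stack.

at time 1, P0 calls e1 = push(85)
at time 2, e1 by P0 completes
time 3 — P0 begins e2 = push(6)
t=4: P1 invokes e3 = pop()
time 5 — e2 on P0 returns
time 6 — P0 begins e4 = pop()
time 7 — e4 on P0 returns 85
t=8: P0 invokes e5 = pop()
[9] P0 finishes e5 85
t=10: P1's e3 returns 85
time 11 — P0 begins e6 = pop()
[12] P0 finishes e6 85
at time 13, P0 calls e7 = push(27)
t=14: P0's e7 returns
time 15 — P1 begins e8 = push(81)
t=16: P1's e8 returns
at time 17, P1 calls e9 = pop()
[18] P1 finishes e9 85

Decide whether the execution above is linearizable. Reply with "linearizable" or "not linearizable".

prefix check: 1..8 passes, 1..9 fails once e5's time-9 response joins
exactly one order of the 4 completed ops respects real time; the LIFO stack replay fails
no escape via the 1 pending operation (e3): every completion choice fails
for example e1, e2, e4, e5 (pending dropped) fails at step 3: e4 pop() → 85 is not legal there

not linearizable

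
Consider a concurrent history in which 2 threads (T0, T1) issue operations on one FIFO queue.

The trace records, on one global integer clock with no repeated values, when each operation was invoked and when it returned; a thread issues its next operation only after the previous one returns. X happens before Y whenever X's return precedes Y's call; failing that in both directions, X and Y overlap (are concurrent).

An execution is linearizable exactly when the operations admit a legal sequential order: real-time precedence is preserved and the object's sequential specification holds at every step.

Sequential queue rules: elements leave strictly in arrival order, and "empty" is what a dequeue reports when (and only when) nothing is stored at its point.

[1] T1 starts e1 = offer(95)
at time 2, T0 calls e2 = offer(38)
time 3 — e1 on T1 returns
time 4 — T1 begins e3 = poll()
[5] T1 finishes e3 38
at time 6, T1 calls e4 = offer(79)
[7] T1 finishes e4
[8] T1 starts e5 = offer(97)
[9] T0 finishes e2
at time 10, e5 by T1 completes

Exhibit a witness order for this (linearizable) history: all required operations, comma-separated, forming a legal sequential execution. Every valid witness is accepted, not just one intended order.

e2, e1, e3, e4, e5

1. e2 offer(38), leaving queue <38>
2. e1 offer(95), leaving queue <38,95>
3. e3 poll() → 38, leaving queue <95>
4. e4 offer(79), leaving queue <95,79>
5. e5 offer(97), leaving queue <95,79,97>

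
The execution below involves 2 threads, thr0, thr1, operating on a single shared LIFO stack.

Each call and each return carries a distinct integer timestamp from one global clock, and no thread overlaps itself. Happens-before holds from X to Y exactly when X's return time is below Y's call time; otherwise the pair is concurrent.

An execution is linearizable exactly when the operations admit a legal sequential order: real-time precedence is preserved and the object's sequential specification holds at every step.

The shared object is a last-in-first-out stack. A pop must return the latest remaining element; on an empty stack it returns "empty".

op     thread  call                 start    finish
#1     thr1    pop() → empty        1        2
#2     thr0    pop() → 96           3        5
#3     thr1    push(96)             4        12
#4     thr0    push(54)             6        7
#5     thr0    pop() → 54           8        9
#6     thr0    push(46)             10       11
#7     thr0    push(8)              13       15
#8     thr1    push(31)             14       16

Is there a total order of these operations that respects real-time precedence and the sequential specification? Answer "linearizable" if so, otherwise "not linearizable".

one valid linearization: #1, #3, #2, #4, #5, #6, #7, #8
after step 1 (#1 pop() → empty): stack <>
after step 2 (#3 push(96)): stack <96>
after step 3 (#2 pop() → 96): stack <>
after step 4 (#4 push(54)): stack <54>
after step 5 (#5 pop() → 54): stack <>
after step 6 (#6 push(46)): stack <46>
after step 7 (#7 push(8)): stack <46,8>
after step 8 (#8 push(31)): stack <46,8,31>

linearizable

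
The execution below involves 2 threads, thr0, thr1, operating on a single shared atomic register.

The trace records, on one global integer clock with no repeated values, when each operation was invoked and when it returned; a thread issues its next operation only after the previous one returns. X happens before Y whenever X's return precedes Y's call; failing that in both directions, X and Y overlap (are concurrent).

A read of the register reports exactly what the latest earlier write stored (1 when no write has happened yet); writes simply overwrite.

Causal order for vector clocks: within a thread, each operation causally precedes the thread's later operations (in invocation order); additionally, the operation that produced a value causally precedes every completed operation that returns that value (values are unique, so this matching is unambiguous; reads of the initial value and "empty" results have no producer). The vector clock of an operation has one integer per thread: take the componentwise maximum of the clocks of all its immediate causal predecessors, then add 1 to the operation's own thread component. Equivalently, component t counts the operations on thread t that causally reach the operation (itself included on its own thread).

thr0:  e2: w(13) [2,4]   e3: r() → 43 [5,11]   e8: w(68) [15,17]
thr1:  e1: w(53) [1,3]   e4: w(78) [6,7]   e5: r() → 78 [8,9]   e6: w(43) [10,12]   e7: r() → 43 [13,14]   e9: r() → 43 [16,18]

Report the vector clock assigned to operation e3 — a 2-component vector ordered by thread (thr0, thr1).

VC(e1, invoked at 1): no causal predecessors; +1 on thr1 → (0, 1)
VC(e2, invoked at 2): no causal predecessors; +1 on thr0 → (1, 0)
e4, invoked 6, takes VC(e1)=(0, 1) under max, adds 1 for thr1 → (0, 2)
e5, invoked 8, takes VC(e4)=(0, 2) under max, adds 1 for thr1 → (0, 3)
e6, invoked 10, takes VC(e5)=(0, 3) under max, adds 1 for thr1 → (0, 4)
e7, invoked 13, takes VC(e6)=(0, 4) under max, adds 1 for thr1 → (0, 5)
e9, invoked 16, takes VC(e6)=(0, 4), VC(e7)=(0, 5) under max, adds 1 for thr1 → (0, 6)
e3, invoked 5, takes VC(e2)=(1, 0), VC(e6)=(0, 4) under max, adds 1 for thr0 → (2, 4)
e8, invoked 15, takes VC(e3)=(2, 4) under max, adds 1 for thr0 → (3, 4)
target: VC(e3) = (2, 4)

(2, 4)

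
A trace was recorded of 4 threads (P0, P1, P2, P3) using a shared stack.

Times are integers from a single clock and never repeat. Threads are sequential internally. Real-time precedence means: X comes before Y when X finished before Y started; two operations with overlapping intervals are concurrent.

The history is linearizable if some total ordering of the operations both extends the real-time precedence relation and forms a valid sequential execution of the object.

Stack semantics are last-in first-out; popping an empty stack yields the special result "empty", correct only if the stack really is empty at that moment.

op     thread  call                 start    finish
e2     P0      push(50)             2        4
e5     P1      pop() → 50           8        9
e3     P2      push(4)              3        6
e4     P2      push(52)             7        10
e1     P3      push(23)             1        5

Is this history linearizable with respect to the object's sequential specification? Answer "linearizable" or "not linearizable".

linearizable

witness order: e1, e3, e2, e5, e4
after step 1 (e1 push(23)): stack <23>
after step 2 (e3 push(4)): stack <23,4>
after step 3 (e2 push(50)): stack <23,4,50>
after step 4 (e5 pop() → 50): stack <23,4>
after step 5 (e4 push(52)): stack <23,4,52>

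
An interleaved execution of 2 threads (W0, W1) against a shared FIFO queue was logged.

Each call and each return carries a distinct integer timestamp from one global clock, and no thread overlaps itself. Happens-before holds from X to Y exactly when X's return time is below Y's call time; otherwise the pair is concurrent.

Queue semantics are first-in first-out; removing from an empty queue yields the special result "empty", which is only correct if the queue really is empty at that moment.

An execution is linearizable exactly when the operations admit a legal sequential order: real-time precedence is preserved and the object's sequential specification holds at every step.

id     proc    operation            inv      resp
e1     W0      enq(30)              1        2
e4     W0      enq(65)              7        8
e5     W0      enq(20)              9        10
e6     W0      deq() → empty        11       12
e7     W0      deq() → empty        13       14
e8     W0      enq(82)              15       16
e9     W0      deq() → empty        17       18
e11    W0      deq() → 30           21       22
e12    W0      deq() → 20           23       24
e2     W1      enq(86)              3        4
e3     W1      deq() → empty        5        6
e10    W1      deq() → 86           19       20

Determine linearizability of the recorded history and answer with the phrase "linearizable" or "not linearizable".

cut after 5 events: linearizable; cut after 6 events (e3 responds, time 6): not linearizable
the completed operations (3 total) allow one real-time order; the FIFO queue replay rejects it
for example e1, e2, e3 fails at step 3: e3 deq() → empty is not legal there

not linearizable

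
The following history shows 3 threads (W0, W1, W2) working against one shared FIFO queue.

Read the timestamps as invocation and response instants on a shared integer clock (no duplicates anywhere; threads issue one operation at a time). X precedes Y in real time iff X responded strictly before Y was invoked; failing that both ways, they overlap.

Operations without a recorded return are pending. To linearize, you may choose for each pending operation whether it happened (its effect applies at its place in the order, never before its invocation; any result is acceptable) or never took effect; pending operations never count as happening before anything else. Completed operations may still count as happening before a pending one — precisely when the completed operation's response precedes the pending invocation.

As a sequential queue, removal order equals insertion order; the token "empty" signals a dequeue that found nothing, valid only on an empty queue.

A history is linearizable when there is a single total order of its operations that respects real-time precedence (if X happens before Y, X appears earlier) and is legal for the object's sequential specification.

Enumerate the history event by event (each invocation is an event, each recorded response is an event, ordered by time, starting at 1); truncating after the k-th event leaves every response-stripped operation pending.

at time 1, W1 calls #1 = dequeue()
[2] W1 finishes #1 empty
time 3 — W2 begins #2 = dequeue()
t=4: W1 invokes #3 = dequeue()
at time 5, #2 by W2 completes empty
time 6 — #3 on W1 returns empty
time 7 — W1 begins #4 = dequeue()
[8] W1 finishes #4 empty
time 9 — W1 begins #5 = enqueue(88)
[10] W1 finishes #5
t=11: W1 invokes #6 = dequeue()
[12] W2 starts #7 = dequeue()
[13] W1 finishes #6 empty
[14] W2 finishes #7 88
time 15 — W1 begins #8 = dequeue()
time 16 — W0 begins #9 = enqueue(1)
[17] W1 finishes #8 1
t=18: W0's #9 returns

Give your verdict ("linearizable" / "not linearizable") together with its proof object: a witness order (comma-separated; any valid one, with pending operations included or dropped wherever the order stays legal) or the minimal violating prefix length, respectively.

linearizable — witness: #1, #2, #3, #4, #5, #7, #6, #9, #8

after step 1 (#1 dequeue() → empty): queue <>
after step 2 (#2 dequeue() → empty): queue <>
after step 3 (#3 dequeue() → empty): queue <>
after step 4 (#4 dequeue() → empty): queue <>
after step 5 (#5 enqueue(88)): queue <88>
after step 6 (#7 dequeue() → 88): queue <>
after step 7 (#6 dequeue() → empty): queue <>
after step 8 (#9 enqueue(1)): queue <1>
after step 9 (#8 dequeue() → 1): queue <>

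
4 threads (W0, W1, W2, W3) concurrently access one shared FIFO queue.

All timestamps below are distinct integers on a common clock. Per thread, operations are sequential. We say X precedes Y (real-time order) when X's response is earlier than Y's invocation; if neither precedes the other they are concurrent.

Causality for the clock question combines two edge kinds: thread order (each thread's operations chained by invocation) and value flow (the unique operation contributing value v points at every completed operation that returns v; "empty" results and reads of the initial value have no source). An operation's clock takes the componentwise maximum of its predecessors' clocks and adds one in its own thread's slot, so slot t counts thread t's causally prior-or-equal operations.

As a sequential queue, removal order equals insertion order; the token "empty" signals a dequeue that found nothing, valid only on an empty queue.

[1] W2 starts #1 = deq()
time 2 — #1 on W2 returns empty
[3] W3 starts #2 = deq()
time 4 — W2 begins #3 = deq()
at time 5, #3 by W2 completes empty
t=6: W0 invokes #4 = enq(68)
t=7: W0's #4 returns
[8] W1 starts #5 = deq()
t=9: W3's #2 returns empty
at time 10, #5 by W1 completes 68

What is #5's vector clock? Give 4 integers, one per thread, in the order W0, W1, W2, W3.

no predecessors for #2 (invoked 3): W3 increments from zero → (0, 0, 0, 1)
no predecessors for #1 (invoked 1): W2 increments from zero → (0, 0, 1, 0)
no predecessors for #4 (invoked 6): W0 increments from zero → (1, 0, 0, 0)
merge at #3 (invoked 4): VC(#1)=(0, 0, 1, 0), own-thread bump on W2 → (0, 0, 2, 0)
merge at #5 (invoked 8): VC(#4)=(1, 0, 0, 0), own-thread bump on W1 → (1, 1, 0, 0)
target: VC(#5) = (1, 1, 0, 0)

(1, 1, 0, 0)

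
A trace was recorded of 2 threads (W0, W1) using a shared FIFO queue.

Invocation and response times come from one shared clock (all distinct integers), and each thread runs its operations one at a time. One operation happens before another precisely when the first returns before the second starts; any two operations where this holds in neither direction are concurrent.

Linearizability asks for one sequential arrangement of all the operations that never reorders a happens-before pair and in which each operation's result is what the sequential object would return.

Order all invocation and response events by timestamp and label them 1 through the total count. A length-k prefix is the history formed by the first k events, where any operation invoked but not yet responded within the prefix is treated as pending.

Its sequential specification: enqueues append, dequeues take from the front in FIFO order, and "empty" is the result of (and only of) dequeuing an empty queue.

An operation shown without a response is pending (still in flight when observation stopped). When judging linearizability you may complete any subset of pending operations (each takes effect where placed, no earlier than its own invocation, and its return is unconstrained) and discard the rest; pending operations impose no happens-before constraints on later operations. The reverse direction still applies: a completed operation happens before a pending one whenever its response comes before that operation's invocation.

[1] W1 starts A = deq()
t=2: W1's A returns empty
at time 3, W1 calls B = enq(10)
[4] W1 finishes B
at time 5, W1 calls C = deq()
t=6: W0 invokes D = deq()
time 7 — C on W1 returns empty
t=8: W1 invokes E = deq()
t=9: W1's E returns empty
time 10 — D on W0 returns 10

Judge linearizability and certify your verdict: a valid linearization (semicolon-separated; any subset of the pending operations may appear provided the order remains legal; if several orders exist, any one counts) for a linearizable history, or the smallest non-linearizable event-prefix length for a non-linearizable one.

linearizable — witness: A; B; D; C; E

step 1: A deq() → empty — queue <>
step 2: B enq(10) — queue <10>
step 3: D deq() → 10 — queue <>
step 4: C deq() → empty — queue <>
step 5: E deq() → empty — queue <>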